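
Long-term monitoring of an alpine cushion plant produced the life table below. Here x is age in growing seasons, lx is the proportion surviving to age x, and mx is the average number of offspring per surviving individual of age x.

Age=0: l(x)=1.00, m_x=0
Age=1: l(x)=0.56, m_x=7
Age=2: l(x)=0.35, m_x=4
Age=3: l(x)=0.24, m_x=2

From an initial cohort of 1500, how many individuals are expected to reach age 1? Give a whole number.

840

Expected survivors = N0 · l_1 = 1500 × 0.56 = 840 → 840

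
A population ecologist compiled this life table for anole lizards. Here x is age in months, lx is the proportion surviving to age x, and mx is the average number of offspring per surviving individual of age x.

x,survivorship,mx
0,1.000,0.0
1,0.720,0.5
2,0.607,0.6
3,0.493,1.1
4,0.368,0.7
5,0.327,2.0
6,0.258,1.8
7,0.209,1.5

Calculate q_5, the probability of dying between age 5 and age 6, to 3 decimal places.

q_5 = (l_5 − l_6) / l_5 = (0.327 − 0.258) / 0.327
     = 0.069 / 0.327 = 0.211009… → 0.211

0.211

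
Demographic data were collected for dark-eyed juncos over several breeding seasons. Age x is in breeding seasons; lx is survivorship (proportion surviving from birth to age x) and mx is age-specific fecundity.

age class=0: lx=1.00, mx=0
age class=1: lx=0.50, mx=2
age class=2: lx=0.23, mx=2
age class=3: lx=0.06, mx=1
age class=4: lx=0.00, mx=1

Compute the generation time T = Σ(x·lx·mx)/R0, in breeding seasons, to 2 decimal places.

1.38

lx·mx: 0, 1, 0.46, 0.06, 0 → R0 = 1.52
x·lx·mx: 0, 1, 0.92, 0.18, 0 → Σ = 2.1
T = 2.1 / 1.52 = 1.381579… → 1.38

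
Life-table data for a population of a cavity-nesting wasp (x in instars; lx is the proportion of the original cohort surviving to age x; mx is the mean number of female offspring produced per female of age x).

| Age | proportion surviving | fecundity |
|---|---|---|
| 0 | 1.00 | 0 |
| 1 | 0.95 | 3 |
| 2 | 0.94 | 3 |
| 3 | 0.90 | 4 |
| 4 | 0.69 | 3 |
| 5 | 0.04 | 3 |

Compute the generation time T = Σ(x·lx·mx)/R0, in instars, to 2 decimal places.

2.46

lx·mx: 0, 2.85, 2.82, 3.6, 2.07, 0.12 → R0 = 11.46
x·lx·mx: 0, 2.85, 5.64, 10.8, 8.28, 0.6 → Σ = 28.17
T = 28.17 / 11.46 = 2.458115… → 2.46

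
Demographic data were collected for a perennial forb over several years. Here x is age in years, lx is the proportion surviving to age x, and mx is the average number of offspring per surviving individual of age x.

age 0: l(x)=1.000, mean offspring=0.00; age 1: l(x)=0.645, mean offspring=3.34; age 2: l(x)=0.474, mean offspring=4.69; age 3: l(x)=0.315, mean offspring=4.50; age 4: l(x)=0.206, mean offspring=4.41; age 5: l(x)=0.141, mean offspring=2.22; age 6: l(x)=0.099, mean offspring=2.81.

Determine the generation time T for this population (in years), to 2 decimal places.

lx·mx: 0, 2.1543, 2.22306, 1.4175, 0.90846, 0.31302, 0.27819 → R0 = 7.29453
x·lx·mx: 0, 2.1543, 4.44612, 4.2525, 3.63384, 1.5651, 1.66914 → Σ = 17.721
T = 17.721 / 7.29453 = 2.429355… → 2.43

2.43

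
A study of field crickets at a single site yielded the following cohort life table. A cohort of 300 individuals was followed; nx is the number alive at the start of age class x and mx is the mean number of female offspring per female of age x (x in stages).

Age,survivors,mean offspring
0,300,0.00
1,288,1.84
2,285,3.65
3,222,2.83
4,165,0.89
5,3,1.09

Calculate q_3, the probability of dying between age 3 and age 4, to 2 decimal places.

lx = nx/n0 = nx/300: 1, 0.96, 0.95, 0.74, 0.55, 0.01
q_3 = (l_3 − l_4) / l_3 = (0.74 − 0.55) / 0.74
     = 0.19 / 0.74 = 0.256757… → 0.26

0.26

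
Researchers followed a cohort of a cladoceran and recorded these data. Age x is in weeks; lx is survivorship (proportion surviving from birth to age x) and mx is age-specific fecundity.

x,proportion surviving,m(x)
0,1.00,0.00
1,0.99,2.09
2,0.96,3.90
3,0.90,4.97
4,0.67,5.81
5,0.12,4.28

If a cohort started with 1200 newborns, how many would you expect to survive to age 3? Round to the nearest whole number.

Expected survivors = N0 · l_3 = 1200 × 0.90 = 1080 → 1080

1080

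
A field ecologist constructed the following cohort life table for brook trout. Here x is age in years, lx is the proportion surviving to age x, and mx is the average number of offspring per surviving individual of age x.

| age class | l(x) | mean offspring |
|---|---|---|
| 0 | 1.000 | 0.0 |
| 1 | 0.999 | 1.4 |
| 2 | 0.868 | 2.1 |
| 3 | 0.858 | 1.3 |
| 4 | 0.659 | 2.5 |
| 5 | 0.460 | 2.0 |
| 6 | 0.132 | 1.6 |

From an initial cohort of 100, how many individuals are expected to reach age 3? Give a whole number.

Expected survivors = N0 · l_3 = 100 × 0.858 = 85.8 → 86

86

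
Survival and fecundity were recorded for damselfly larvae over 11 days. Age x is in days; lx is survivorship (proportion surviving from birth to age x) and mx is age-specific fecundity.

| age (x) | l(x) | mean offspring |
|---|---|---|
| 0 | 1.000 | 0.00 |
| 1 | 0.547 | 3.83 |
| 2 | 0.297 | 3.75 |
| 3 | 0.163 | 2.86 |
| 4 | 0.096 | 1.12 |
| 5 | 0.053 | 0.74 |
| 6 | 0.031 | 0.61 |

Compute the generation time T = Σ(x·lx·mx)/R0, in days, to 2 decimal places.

1.68

lx·mx: 0, 2.09501, 1.11375, 0.46618, 0.10752, 0.03922, 0.01891 → R0 = 3.84059
x·lx·mx: 0, 2.09501, 2.2275, 1.39854, 0.43008, 0.1961, 0.11346 → Σ = 6.46069
T = 6.46069 / 3.84059 = 1.682213… → 1.68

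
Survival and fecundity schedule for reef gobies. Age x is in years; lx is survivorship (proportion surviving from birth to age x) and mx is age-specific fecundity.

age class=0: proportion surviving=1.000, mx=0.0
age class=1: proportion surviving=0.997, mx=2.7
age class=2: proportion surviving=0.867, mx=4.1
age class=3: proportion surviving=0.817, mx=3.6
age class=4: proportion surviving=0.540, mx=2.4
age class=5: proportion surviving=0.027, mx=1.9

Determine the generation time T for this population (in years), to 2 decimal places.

lx·mx: 0, 2.6919, 3.5547, 2.9412, 1.296, 0.0513 → R0 = 10.5351
x·lx·mx: 0, 2.6919, 7.1094, 8.8236, 5.184, 0.2565 → Σ = 24.0654
T = 24.0654 / 10.5351 = 2.284307… → 2.28

2.28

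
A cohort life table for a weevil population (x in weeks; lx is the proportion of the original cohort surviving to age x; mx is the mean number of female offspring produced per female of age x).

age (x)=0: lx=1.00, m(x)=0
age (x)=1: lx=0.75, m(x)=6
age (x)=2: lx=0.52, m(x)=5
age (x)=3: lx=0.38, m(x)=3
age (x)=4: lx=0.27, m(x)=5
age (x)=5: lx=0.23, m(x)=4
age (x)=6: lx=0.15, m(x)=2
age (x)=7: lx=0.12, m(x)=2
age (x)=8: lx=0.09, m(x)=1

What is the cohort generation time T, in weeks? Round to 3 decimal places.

2.452

lx·mx: 0, 4.5, 2.6, 1.14, 1.35, 0.92, 0.3, 0.24, 0.09 → R0 = 11.14
x·lx·mx: 0, 4.5, 5.2, 3.42, 5.4, 4.6, 1.8, 1.68, 0.72 → Σ = 27.32
T = 27.32 / 11.14 = 2.452424… → 2.452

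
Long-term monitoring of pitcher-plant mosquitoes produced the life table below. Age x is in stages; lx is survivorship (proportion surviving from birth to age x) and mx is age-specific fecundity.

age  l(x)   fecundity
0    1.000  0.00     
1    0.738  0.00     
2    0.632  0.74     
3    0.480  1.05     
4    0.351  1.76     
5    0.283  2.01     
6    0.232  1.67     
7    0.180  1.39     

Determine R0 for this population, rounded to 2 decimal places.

lx·mx by age: 0, 0, 0.46768, 0.504, 0.61776, 0.56883, 0.38744, 0.2502
R0 = Σ lx·mx = 2.79591 → 2.80

2.80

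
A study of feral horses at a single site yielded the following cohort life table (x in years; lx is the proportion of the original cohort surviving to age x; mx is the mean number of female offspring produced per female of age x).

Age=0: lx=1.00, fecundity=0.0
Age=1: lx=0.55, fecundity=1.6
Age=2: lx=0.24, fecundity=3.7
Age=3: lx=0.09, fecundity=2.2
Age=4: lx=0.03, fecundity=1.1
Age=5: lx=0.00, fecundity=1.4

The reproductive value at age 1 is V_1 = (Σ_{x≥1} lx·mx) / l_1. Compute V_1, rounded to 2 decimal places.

3.63

lx·mx for x ≥ 1: 0.88, 0.888, 0.198, 0.033, 0 → sum = 1.999
V_1 = 1.999 / l_1 = 1.999 / 0.55 = 3.634545… → 3.63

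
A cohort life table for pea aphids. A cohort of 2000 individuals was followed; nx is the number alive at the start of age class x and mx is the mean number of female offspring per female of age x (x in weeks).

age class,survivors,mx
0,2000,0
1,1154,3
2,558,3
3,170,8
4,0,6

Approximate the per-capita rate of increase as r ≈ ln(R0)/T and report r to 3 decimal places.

0.703

lx = nx/n0 = nx/2000: 1, 0.577, 0.279, 0.085, 0
R0 = Σ lx·mx = 0 + 1.731 + 0.837 + 0.68 + 0 = 3.248
Σ x·lx·mx = 5.445; T = 5.445/3.248 = 1.67642…
r ≈ ln(R0)/T = ln(3.248)/1.67642… = 0.70271… → 0.703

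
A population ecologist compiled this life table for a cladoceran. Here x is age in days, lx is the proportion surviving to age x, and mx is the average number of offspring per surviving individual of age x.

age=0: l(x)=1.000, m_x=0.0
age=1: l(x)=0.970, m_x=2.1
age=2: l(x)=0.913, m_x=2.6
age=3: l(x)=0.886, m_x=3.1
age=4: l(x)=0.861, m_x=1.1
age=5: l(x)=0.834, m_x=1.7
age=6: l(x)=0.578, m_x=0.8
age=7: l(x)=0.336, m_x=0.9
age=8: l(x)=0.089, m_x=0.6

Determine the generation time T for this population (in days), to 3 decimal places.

lx·mx: 0, 2.037, 2.3738, 2.7466, 0.9471, 1.4178, 0.4624, 0.3024, 0.0534 → R0 = 10.3405
x·lx·mx: 0, 2.037, 4.7476, 8.2398, 3.7884, 7.089, 2.7744, 2.1168, 0.4272 → Σ = 31.2202
T = 31.2202 / 10.3405 = 3.019216… → 3.019

3.019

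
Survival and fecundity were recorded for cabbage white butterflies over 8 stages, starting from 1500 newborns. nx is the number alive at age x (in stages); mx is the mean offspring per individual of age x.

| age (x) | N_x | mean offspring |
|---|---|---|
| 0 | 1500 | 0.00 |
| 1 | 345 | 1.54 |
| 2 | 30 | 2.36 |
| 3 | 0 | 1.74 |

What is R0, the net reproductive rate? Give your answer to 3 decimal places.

lx = nx/n0 = nx/1500: 1, 0.23, 0.02, 0
lx·mx by age: 0, 0.3542, 0.0472, 0
R0 = Σ lx·mx = 0.4014 → 0.401

0.401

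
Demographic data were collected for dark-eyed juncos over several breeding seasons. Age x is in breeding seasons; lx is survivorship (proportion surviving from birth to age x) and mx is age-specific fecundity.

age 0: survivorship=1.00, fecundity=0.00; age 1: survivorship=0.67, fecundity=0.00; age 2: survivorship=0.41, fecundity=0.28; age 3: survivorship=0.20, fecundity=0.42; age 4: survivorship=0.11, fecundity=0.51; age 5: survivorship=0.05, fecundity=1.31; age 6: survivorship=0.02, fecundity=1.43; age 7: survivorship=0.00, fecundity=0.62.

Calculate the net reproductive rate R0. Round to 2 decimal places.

0.35

lx·mx by age: 0, 0, 0.1148, 0.084, 0.0561, 0.0655, 0.0286, 0
R0 = Σ lx·mx = 0.349 → 0.35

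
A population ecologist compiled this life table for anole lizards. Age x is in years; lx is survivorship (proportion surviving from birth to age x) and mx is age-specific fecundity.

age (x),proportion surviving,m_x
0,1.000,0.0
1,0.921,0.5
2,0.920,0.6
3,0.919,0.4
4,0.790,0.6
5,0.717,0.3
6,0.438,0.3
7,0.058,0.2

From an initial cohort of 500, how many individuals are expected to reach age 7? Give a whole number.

Expected survivors = N0 · l_7 = 500 × 0.058 = 29 → 29

29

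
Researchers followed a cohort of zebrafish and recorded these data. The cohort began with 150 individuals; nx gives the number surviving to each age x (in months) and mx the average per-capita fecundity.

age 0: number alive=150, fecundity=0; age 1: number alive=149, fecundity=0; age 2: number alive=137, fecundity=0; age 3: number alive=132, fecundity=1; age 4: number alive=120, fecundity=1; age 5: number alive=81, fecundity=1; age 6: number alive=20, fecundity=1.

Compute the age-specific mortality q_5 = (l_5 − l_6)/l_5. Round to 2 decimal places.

0.75

lx = nx/n0 = nx/150: 1, 0.99333…, 0.91333…, 0.88, 0.8, 0.54, 0.13333…
q_5 = (l_5 − l_6) / l_5 = (0.54 − 0.133333…) / 0.54
     = 0.406667… / 0.54 = 0.753086… → 0.75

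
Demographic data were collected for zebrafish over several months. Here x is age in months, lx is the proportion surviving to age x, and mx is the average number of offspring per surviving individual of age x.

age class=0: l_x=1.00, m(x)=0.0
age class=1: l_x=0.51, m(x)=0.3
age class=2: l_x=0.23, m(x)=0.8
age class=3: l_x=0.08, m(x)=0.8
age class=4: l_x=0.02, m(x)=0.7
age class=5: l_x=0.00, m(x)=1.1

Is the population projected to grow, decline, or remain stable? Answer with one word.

R0 = Σ lx·mx = 0 + 0.153 + 0.184 + 0.064 + 0.014 + 0 = 0.415
R0 < 1, so the population is declining.

declining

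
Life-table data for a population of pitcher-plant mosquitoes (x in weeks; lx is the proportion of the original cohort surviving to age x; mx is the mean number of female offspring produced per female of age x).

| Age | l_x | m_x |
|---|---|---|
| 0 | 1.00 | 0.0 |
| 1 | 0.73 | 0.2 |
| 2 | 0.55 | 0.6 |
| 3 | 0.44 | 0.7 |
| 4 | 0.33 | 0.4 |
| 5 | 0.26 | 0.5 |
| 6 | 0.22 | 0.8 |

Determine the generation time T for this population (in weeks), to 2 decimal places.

lx·mx: 0, 0.146, 0.33, 0.308, 0.132, 0.13, 0.176 → R0 = 1.222
x·lx·mx: 0, 0.146, 0.66, 0.924, 0.528, 0.65, 1.056 → Σ = 3.964
T = 3.964 / 1.222 = 3.243863… → 3.24

3.24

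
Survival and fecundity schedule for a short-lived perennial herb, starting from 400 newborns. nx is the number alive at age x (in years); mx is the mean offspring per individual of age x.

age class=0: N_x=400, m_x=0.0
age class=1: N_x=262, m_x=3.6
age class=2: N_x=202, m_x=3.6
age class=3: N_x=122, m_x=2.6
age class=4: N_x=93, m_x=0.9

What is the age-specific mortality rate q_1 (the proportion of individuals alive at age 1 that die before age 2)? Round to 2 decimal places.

lx = nx/n0 = nx/400: 1, 0.655, 0.505, 0.305, 0.2325
q_1 = (l_1 − l_2) / l_1 = (0.655 − 0.505) / 0.655
     = 0.15 / 0.655 = 0.229008… → 0.23

0.23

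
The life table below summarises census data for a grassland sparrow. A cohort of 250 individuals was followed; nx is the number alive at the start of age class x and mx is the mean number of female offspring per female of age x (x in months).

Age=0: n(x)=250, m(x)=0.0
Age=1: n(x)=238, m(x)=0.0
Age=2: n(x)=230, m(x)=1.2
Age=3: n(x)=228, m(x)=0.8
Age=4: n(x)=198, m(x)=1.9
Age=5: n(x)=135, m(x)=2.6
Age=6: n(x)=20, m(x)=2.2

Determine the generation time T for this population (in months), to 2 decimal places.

lx = nx/n0 = nx/250: 1, 0.952, 0.92, 0.912, 0.792, 0.54, 0.08
lx·mx: 0, 0, 1.104, 0.7296, 1.5048, 1.404, 0.176 → R0 = 4.9184
x·lx·mx: 0, 0, 2.208, 2.1888, 6.0192, 7.02, 1.056 → Σ = 18.492
T = 18.492 / 4.9184 = 3.759759… → 3.76

3.76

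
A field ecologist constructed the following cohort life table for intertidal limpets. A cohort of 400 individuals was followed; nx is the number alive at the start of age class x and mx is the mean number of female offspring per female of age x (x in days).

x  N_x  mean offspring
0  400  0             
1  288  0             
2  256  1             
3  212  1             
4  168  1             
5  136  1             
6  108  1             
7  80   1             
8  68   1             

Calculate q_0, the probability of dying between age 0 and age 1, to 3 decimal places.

lx = nx/n0 = nx/400: 1, 0.72, 0.64, 0.53, 0.42, 0.34, 0.27, 0.2, 0.17
q_0 = (l_0 − l_1) / l_0 = (1 − 0.72) / 1
     = 0.28 / 1 = 0.28 → 0.280

0.280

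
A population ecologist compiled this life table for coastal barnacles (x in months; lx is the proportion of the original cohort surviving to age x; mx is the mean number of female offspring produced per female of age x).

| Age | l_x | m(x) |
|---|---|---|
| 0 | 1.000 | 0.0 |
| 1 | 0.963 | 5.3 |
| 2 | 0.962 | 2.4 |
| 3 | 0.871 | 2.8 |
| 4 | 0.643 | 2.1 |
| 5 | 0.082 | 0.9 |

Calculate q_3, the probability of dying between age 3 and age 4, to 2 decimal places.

q_3 = (l_3 − l_4) / l_3 = (0.871 − 0.643) / 0.871
     = 0.228 / 0.871 = 0.261768… → 0.26

0.26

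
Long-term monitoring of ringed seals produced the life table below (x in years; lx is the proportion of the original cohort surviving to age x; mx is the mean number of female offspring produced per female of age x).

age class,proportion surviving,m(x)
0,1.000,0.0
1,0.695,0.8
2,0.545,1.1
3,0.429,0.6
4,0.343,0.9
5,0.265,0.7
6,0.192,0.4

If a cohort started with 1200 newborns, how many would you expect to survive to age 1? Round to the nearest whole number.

834

Expected survivors = N0 · l_1 = 1200 × 0.695 = 834 → 834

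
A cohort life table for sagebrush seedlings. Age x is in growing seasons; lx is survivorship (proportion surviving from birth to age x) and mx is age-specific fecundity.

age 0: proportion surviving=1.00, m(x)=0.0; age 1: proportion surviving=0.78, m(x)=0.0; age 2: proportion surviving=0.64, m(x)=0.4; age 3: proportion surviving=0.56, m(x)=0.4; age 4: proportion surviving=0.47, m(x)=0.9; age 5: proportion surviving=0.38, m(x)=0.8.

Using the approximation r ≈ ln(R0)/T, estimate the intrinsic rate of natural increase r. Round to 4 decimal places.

R0 = Σ lx·mx = 0 + 0 + 0.256 + 0.224 + 0.423 + 0.304 = 1.207
Σ x·lx·mx = 4.396; T = 4.396/1.207 = 3.64209…
r ≈ ln(R0)/T = ln(1.207)/3.64209… = 0.051657… → 0.0517

0.0517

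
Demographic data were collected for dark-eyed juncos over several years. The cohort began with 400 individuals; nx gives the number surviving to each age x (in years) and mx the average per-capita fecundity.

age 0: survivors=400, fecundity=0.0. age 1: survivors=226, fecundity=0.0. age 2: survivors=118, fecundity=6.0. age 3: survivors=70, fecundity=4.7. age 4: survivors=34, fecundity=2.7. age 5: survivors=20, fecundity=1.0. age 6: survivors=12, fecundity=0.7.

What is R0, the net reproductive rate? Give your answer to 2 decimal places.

2.89

lx = nx/n0 = nx/400: 1, 0.565, 0.295, 0.175, 0.085, 0.05, 0.03
lx·mx by age: 0, 0, 1.77, 0.8225, 0.2295, 0.05, 0.021
R0 = Σ lx·mx = 2.893 → 2.89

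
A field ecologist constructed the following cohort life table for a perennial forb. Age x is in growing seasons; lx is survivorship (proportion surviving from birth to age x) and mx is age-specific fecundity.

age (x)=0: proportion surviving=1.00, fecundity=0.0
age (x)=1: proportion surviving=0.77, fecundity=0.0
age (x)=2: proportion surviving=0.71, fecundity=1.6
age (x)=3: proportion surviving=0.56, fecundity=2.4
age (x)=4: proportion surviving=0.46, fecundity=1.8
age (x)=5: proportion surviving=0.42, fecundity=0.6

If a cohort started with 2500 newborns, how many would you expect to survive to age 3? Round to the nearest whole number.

1400

Expected survivors = N0 · l_3 = 2500 × 0.56 = 1400 → 1400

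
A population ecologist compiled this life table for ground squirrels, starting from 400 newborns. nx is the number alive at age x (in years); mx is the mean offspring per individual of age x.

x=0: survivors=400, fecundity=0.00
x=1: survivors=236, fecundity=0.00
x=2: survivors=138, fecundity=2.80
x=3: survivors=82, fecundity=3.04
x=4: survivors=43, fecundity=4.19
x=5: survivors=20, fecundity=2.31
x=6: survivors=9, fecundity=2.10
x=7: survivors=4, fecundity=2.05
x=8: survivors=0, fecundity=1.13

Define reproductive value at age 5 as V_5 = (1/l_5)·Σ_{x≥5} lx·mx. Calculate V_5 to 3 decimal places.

lx = nx/n0 = nx/400: 1, 0.59, 0.345, 0.205, 0.1075, 0.05, 0.0225, 0.01, 0
lx·mx for x ≥ 5: 0.1155, 0.04725, 0.0205, 0 → sum = 0.18325
V_5 = 0.18325 / l_5 = 0.18325 / 0.05 = 3.665 → 3.665

3.665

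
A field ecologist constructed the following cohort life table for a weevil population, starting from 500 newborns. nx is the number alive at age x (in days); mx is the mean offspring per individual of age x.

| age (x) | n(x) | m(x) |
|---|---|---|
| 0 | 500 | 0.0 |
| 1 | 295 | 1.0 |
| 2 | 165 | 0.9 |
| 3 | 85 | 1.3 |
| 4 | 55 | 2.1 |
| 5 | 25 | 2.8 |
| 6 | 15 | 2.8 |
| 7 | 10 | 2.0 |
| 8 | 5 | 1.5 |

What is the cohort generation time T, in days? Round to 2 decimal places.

2.70

lx = nx/n0 = nx/500: 1, 0.59, 0.33, 0.17, 0.11, 0.05, 0.03, 0.02, 0.01
lx·mx: 0, 0.59, 0.297, 0.221, 0.231, 0.14, 0.084, 0.04, 0.015 → R0 = 1.618
x·lx·mx: 0, 0.59, 0.594, 0.663, 0.924, 0.7, 0.504, 0.28, 0.12 → Σ = 4.375
T = 4.375 / 1.618 = 2.703956… → 2.70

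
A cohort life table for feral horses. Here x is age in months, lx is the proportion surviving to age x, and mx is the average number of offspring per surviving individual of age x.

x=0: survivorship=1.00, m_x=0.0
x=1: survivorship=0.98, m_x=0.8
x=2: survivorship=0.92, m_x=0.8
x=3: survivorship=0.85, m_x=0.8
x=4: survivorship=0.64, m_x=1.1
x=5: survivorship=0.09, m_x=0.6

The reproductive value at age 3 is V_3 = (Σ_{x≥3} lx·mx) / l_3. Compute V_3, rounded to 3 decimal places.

lx·mx for x ≥ 3: 0.68, 0.704, 0.054 → sum = 1.438
V_3 = 1.438 / l_3 = 1.438 / 0.85 = 1.691765… → 1.692

1.692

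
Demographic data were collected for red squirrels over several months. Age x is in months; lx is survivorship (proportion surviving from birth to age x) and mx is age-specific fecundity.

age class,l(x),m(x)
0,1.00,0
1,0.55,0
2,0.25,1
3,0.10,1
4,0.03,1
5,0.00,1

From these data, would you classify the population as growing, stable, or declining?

R0 = Σ lx·mx = 0 + 0 + 0.25 + 0.1 + 0.03 + 0 = 0.38
R0 < 1, so the population is declining.

declining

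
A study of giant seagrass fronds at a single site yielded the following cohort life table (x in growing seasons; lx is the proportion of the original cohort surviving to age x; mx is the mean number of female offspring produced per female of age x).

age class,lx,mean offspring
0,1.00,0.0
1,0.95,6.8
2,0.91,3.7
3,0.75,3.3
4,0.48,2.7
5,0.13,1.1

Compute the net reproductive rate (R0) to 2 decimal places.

13.74

lx·mx by age: 0, 6.46, 3.367, 2.475, 1.296, 0.143
R0 = Σ lx·mx = 13.741 → 13.74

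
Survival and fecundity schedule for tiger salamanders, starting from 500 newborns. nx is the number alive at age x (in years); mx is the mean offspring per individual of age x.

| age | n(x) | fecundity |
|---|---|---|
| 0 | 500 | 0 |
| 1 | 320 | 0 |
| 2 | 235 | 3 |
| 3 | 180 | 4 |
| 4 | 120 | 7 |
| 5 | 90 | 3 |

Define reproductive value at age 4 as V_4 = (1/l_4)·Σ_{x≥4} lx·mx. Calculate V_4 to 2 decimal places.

lx = nx/n0 = nx/500: 1, 0.64, 0.47, 0.36, 0.24, 0.18
lx·mx for x ≥ 4: 1.68, 0.54 → sum = 2.22
V_4 = 2.22 / l_4 = 2.22 / 0.24 = 9.25 → 9.25

9.25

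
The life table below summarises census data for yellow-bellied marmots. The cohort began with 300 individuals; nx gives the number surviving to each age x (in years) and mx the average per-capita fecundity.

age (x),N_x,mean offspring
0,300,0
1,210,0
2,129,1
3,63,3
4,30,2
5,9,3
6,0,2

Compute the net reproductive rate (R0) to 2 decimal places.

1.35

lx = nx/n0 = nx/300: 1, 0.7, 0.43, 0.21, 0.1, 0.03, 0
lx·mx by age: 0, 0, 0.43, 0.63, 0.2, 0.09, 0
R0 = Σ lx·mx = 1.35 → 1.35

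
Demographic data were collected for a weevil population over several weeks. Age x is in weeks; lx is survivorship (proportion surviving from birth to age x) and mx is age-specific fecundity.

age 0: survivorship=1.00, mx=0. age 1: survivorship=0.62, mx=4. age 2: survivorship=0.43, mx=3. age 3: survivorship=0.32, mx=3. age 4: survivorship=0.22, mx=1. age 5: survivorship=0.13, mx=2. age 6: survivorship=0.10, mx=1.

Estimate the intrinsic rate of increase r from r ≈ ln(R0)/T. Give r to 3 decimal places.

R0 = Σ lx·mx = 0 + 2.48 + 1.29 + 0.96 + 0.22 + 0.26 + 0.1 = 5.31
Σ x·lx·mx = 10.72; T = 10.72/5.31 = 2.01883…
r ≈ ln(R0)/T = ln(5.31)/2.01883… = 0.82701… → 0.827

0.827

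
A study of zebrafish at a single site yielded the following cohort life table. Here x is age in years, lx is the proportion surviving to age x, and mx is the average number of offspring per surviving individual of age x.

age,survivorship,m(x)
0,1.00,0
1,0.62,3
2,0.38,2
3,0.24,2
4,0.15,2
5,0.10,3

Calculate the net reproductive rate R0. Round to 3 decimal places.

3.700

lx·mx by age: 0, 1.86, 0.76, 0.48, 0.3, 0.3
R0 = Σ lx·mx = 3.7 → 3.700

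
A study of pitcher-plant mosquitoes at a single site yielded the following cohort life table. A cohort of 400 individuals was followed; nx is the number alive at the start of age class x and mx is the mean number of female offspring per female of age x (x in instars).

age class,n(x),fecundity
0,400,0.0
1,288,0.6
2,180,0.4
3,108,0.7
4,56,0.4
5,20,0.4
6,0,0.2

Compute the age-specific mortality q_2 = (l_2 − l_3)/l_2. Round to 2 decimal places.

0.40

lx = nx/n0 = nx/400: 1, 0.72, 0.45, 0.27, 0.14, 0.05, 0
q_2 = (l_2 − l_3) / l_2 = (0.45 − 0.27) / 0.45
     = 0.18 / 0.45 = 0.4 → 0.40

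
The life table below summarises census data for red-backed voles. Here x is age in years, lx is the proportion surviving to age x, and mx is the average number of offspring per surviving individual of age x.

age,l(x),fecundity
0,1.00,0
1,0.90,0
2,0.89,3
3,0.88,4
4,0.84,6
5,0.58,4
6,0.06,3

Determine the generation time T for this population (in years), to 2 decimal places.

lx·mx: 0, 0, 2.67, 3.52, 5.04, 2.32, 0.18 → R0 = 13.73
x·lx·mx: 0, 0, 5.34, 10.56, 20.16, 11.6, 1.08 → Σ = 48.74
T = 48.74 / 13.73 = 3.549891… → 3.55

3.55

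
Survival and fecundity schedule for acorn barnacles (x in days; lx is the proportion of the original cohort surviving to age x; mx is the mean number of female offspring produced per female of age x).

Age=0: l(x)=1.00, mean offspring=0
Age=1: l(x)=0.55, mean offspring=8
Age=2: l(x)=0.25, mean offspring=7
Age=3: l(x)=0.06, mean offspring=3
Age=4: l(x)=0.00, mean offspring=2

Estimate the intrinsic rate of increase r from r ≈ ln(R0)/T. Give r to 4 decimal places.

1.3840

R0 = Σ lx·mx = 0 + 4.4 + 1.75 + 0.18 + 0 = 6.33
Σ x·lx·mx = 8.44; T = 8.44/6.33 = 1.33333…
r ≈ ln(R0)/T = ln(6.33)/1.33333… = 1.383975… → 1.3840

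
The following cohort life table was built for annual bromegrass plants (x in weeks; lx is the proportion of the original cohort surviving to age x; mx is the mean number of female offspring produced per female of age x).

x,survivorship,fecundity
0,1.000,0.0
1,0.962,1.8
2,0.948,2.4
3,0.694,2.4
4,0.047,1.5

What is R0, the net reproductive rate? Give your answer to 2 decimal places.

5.74

lx·mx by age: 0, 1.7316, 2.2752, 1.6656, 0.0705
R0 = Σ lx·mx = 5.7429 → 5.74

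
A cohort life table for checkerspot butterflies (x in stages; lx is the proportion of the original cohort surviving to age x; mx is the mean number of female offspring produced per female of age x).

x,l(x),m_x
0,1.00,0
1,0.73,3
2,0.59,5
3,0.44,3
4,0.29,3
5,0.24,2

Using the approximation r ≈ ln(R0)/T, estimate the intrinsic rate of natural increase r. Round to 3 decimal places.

0.895

R0 = Σ lx·mx = 0 + 2.19 + 2.95 + 1.32 + 0.87 + 0.48 = 7.81
Σ x·lx·mx = 17.93; T = 17.93/7.81 = 2.29577…
r ≈ ln(R0)/T = ln(7.81)/2.29577… = 0.8953… → 0.895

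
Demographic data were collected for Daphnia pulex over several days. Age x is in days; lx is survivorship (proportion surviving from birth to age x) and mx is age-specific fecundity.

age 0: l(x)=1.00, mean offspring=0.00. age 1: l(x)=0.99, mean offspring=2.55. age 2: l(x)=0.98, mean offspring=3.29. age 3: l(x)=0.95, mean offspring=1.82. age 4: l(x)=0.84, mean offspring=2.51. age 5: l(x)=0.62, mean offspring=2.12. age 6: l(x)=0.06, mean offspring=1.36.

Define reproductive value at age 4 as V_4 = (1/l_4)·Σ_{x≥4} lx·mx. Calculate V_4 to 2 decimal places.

lx·mx for x ≥ 4: 2.1084, 1.3144, 0.0816 → sum = 3.5044
V_4 = 3.5044 / l_4 = 3.5044 / 0.84 = 4.171905… → 4.17

4.17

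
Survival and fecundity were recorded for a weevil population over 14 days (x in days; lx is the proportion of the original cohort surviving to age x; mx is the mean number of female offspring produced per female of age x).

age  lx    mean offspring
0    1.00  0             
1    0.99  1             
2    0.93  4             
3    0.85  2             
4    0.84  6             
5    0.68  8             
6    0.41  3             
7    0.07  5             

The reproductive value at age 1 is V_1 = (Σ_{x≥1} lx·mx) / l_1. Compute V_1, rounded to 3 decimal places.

18.657

lx·mx for x ≥ 1: 0.99, 3.72, 1.7, 5.04, 5.44, 1.23, 0.35 → sum = 18.47
V_1 = 18.47 / l_1 = 18.47 / 0.99 = 18.656566… → 18.657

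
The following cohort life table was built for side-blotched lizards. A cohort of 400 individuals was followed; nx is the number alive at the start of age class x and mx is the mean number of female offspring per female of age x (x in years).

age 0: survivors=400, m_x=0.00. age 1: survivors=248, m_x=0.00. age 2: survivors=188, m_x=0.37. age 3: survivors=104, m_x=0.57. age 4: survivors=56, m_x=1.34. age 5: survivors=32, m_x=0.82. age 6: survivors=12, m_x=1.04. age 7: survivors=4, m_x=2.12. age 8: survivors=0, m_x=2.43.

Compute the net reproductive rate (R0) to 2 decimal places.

lx = nx/n0 = nx/400: 1, 0.62, 0.47, 0.26, 0.14, 0.08, 0.03, 0.01, 0
lx·mx by age: 0, 0, 0.1739, 0.1482, 0.1876, 0.0656, 0.0312, 0.0212, 0
R0 = Σ lx·mx = 0.6277 → 0.63

0.63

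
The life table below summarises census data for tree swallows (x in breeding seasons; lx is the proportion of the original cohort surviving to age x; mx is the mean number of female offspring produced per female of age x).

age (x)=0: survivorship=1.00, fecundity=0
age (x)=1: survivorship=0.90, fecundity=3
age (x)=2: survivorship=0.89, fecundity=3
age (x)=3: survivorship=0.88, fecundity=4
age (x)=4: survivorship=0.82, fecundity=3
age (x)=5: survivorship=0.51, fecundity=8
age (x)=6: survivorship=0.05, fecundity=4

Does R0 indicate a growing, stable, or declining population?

growing

R0 = Σ lx·mx = 0 + 2.7 + 2.67 + 3.52 + 2.46 + 4.08 + 0.2 = 15.63
R0 > 1, so the population is growing.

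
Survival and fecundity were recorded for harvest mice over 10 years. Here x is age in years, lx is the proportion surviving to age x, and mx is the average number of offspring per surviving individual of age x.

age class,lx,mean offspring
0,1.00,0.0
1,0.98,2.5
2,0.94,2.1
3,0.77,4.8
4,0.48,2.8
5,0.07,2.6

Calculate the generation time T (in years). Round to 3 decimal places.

lx·mx: 0, 2.45, 1.974, 3.696, 1.344, 0.182 → R0 = 9.646
x·lx·mx: 0, 2.45, 3.948, 11.088, 5.376, 0.91 → Σ = 23.772
T = 23.772 / 9.646 = 2.464441… → 2.464

2.464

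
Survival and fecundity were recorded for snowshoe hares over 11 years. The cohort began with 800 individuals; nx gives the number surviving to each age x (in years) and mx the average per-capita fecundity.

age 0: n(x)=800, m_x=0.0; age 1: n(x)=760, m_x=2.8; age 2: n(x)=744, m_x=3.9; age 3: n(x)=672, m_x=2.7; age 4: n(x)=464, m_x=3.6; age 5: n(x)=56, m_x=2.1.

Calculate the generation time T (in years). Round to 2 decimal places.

lx = nx/n0 = nx/800: 1, 0.95, 0.93, 0.84, 0.58, 0.07
lx·mx: 0, 2.66, 3.627, 2.268, 2.088, 0.147 → R0 = 10.79
x·lx·mx: 0, 2.66, 7.254, 6.804, 8.352, 0.735 → Σ = 25.805
T = 25.805 / 10.79 = 2.391566… → 2.39

2.39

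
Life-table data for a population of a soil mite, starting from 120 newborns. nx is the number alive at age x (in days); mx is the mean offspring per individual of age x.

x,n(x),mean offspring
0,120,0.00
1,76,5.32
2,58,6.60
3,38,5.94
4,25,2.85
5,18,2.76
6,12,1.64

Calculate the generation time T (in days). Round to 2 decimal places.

2.17

lx = nx/n0 = nx/120: 1, 0.63333…, 0.48333…, 0.31667…, 0.20833…, 0.15, 0.1
lx·mx: 0, 3.369333…, 3.19…, 1.881…, 0.59375…, 0.414, 0.164 → R0 = 9.612083…
x·lx·mx: 0, 3.369333…, 6.38…, 5.643…, 2.375…, 2.07, 0.984 → Σ = 20.821333…
T = 20.821333… / 9.612083… = 2.166162… → 2.17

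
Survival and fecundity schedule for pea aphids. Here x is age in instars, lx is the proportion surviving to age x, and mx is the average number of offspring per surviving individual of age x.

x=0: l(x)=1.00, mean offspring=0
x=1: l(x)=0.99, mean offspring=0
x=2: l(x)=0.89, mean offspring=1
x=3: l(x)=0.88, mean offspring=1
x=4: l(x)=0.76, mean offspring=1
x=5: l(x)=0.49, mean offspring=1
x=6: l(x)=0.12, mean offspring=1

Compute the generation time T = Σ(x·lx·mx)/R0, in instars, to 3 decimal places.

lx·mx: 0, 0, 0.89, 0.88, 0.76, 0.49, 0.12 → R0 = 3.14
x·lx·mx: 0, 0, 1.78, 2.64, 3.04, 2.45, 0.72 → Σ = 10.63
T = 10.63 / 3.14 = 3.38535… → 3.385

3.385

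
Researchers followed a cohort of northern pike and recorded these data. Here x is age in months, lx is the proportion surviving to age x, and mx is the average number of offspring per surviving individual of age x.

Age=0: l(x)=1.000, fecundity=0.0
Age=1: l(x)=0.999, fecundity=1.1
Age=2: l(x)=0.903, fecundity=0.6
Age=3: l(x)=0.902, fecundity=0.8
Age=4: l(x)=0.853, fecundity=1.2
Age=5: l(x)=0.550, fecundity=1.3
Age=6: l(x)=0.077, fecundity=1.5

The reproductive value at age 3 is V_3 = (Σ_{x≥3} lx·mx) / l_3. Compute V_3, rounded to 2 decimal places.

2.86

lx·mx for x ≥ 3: 0.7216, 1.0236, 0.715, 0.1155 → sum = 2.5757
V_3 = 2.5757 / l_3 = 2.5757 / 0.902 = 2.855543… → 2.86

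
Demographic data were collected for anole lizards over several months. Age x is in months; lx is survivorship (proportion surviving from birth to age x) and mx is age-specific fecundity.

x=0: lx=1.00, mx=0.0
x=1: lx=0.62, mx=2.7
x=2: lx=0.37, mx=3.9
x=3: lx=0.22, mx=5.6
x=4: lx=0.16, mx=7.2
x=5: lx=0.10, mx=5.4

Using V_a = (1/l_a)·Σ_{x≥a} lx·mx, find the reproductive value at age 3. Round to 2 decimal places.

lx·mx for x ≥ 3: 1.232, 1.152, 0.54 → sum = 2.924
V_3 = 2.924 / l_3 = 2.924 / 0.22 = 13.290909… → 13.29

13.29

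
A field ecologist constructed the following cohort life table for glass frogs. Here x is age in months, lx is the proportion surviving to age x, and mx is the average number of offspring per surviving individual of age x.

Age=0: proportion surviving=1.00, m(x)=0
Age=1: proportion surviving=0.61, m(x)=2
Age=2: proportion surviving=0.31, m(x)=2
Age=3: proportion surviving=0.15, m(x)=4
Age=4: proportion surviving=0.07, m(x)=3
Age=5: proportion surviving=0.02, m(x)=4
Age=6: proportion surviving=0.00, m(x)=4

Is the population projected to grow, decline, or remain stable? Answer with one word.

R0 = Σ lx·mx = 0 + 1.22 + 0.62 + 0.6 + 0.21 + 0.08 + 0 = 2.73
R0 > 1, so the population is growing.

growing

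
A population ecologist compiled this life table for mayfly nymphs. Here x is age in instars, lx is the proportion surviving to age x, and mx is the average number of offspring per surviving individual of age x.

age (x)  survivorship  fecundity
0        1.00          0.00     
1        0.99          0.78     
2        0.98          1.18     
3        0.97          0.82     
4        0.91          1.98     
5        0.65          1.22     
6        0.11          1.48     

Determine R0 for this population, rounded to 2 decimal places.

lx·mx by age: 0, 0.7722, 1.1564, 0.7954, 1.8018, 0.793, 0.1628
R0 = Σ lx·mx = 5.4816 → 5.48

5.48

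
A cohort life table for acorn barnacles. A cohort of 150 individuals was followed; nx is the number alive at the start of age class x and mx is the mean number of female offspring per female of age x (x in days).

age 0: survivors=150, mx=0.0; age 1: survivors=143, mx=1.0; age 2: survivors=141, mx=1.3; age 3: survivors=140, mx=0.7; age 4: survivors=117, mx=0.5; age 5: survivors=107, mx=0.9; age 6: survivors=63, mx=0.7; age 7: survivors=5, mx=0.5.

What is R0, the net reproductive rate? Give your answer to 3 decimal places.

lx = nx/n0 = nx/150: 1, 0.95333…, 0.94, 0.93333…, 0.78, 0.71333…, 0.42, 0.03333…
lx·mx by age: 0, 0.953333…, 1.222, 0.653333…, 0.39, 0.642…, 0.294, 0.016667…
R0 = Σ lx·mx = 4.171333… → 4.171

4.171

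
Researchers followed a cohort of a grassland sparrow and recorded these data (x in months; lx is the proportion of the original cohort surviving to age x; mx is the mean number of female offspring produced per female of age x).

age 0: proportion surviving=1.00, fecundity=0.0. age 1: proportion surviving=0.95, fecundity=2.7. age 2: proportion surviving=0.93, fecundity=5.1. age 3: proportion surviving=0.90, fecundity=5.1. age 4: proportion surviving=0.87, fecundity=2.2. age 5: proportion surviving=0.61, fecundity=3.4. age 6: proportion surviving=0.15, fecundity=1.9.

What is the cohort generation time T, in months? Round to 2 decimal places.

lx·mx: 0, 2.565, 4.743, 4.59, 1.914, 2.074, 0.285 → R0 = 16.171
x·lx·mx: 0, 2.565, 9.486, 13.77, 7.656, 10.37, 1.71 → Σ = 45.557
T = 45.557 / 16.171 = 2.817204… → 2.82

2.82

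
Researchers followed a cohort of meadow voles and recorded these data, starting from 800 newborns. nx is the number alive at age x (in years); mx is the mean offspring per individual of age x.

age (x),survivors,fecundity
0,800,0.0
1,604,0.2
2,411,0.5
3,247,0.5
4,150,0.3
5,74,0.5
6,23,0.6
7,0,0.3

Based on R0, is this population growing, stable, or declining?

lx = nx/n0 = nx/800: 1, 0.755, 0.51375, 0.30875, 0.1875, 0.0925, 0.02875, 0
R0 = Σ lx·mx = 0 + 0.151 + 0.256875 + 0.154375 + 0.05625 + 0.04625 + 0.01725 + 0 = 0.682
R0 < 1, so the population is declining.

declining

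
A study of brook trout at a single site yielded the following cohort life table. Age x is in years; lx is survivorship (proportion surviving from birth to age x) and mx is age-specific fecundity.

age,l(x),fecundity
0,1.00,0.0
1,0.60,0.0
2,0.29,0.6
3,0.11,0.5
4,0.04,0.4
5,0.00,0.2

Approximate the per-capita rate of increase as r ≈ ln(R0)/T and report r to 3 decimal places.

R0 = Σ lx·mx = 0 + 0 + 0.174 + 0.055 + 0.016 + 0 = 0.245
Σ x·lx·mx = 0.577; T = 0.577/0.245 = 2.3551…
r ≈ ln(R0)/T = ln(0.245)/2.3551… = -0.59721… → -0.597

-0.597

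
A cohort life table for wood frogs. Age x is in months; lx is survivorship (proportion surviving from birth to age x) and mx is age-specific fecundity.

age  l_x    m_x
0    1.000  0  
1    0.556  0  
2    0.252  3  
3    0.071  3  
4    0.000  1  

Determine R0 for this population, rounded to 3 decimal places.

0.969

lx·mx by age: 0, 0, 0.756, 0.213, 0
R0 = Σ lx·mx = 0.969 → 0.969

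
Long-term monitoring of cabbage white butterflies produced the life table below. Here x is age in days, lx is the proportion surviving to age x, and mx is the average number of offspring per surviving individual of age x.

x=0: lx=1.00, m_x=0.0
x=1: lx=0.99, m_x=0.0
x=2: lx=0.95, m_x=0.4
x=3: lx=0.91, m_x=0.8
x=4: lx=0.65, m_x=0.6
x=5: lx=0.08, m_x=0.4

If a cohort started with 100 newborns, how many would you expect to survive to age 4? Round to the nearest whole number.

65

Expected survivors = N0 · l_4 = 100 × 0.65 = 65 → 65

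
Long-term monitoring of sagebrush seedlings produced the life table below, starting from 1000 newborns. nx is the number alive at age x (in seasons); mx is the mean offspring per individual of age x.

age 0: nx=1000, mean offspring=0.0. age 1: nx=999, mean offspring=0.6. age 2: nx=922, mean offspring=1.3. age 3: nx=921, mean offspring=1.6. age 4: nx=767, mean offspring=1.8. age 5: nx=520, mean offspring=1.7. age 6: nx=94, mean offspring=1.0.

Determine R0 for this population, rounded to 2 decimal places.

5.63

lx = nx/n0 = nx/1000: 1, 0.999, 0.922, 0.921, 0.767, 0.52, 0.094
lx·mx by age: 0, 0.5994, 1.1986, 1.4736, 1.3806, 0.884, 0.094
R0 = Σ lx·mx = 5.6302 → 5.63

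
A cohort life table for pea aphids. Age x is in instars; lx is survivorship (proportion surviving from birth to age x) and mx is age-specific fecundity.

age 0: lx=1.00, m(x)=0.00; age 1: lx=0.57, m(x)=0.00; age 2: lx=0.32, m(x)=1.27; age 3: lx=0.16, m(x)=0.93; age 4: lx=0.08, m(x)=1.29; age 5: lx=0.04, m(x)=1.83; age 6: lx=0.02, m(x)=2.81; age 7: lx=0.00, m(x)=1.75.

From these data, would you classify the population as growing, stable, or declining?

declining

R0 = Σ lx·mx = 0 + 0 + 0.4064 + 0.1488 + 0.1032 + 0.0732 + 0.0562 + 0 = 0.7878
R0 < 1, so the population is declining.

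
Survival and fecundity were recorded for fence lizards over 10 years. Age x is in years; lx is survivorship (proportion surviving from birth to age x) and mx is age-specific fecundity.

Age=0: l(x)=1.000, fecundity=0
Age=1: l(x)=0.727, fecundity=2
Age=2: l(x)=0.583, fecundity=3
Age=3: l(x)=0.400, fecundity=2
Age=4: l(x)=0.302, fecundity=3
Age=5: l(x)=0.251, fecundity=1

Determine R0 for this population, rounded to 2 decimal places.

5.16

lx·mx by age: 0, 1.454, 1.749, 0.8, 0.906, 0.251
R0 = Σ lx·mx = 5.16 → 5.16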